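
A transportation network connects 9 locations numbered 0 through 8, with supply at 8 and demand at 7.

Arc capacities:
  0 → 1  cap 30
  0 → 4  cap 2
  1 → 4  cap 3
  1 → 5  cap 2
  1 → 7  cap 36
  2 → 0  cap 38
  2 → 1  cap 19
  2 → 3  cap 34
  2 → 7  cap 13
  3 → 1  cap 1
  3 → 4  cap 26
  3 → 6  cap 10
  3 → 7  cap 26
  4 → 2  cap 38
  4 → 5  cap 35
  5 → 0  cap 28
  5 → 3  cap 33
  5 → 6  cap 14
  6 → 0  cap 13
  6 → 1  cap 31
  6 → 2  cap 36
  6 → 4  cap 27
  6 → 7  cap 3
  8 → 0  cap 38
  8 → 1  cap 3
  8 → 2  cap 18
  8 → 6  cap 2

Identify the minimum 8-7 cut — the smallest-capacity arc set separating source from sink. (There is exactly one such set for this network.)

Min-cut arcs: {(0,1), (0,4), (8,1), (8,2), (8,6)} (total capacity 55)

augment #1: 8→1→7 push 3
augment #2: 8→2→7 push 13
augment #3: 8→6→7 push 2
augment #4: 8→0→1→7 push 30
augment #5: 8→2→1→7 push 3
augment #6: 8→2→3→7 push 2
augment #7: 8→0→4→2→3→7 push 2
max flow = 55; residual-reachable set from 8 gives S-side
cut edges (S→T): {(0,1), (0,4), (8,1), (8,2), (8,6)} total cap 55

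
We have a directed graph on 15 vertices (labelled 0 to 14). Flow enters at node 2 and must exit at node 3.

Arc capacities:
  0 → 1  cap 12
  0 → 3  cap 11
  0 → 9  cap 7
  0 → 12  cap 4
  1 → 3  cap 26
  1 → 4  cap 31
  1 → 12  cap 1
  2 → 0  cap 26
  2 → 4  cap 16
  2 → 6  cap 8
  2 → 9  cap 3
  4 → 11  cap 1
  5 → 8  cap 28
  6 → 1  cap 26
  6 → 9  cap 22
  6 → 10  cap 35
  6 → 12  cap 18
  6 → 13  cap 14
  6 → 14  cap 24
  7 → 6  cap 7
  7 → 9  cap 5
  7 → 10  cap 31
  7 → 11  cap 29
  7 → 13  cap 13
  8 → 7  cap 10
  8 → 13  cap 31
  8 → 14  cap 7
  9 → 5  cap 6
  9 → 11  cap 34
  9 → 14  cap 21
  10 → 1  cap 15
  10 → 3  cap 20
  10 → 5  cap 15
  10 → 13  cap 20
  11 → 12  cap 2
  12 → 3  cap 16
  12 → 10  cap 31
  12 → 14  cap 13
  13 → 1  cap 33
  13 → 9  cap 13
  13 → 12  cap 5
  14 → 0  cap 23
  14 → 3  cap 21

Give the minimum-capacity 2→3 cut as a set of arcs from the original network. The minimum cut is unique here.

Min-cut arcs: {(2,0), (2,6), (2,9), (4,11)} (total capacity 38)

augment #1: 2→0→3 push 11
augment #2: 2→0→1→3 push 12
augment #3: 2→0→12→3 push 3
augment #4: 2→6→1→3 push 8
augment #5: 2→9→14→3 push 3
augment #6: 2→4→11→12→3 push 1
max flow = 38; residual-reachable set from 2 gives S-side
cut edges (S→T): {(2,0), (2,6), (2,9), (4,11)} total cap 38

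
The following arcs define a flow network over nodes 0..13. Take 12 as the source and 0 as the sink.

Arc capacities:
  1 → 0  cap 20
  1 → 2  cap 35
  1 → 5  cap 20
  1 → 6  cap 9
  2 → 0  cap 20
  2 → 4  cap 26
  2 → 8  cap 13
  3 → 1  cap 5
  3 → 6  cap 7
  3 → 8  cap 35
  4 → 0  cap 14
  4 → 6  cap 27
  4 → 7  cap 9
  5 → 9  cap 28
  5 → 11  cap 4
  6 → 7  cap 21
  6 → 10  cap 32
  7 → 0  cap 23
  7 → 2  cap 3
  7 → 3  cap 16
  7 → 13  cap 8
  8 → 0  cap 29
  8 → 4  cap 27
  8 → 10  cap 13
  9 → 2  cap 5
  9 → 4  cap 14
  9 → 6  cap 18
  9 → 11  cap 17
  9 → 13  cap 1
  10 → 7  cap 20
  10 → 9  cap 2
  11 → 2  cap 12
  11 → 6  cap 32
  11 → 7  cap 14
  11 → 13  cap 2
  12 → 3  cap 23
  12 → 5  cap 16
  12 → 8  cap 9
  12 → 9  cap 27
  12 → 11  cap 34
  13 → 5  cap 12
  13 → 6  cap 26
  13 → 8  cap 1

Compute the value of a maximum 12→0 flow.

Maximum flow value: 91

augment #1: 12→8→0 bottleneck 9, total now 9
augment #2: 12→3→1→0 bottleneck 5, total now 14
augment #3: 12→3→8→0 bottleneck 18, total now 32
augment #4: 12→9→2→0 bottleneck 5, total now 37
augment #5: 12→9→4→0 bottleneck 14, total now 51
augment #6: 12→11→2→0 bottleneck 12, total now 63
augment #7: 12→11→7→0 bottleneck 14, total now 77
augment #8: 12→9→6→7→0 bottleneck 8, total now 85
augment #9: 12→11→6→7→0 bottleneck 1, total now 86
augment #10: 12→11→13→8→0 bottleneck 1, total now 87
augment #11: 12→11→6→7→2→0 bottleneck 3, total now 90
augment #12: 12→11→6→7→3→8→0 bottleneck 1, total now 91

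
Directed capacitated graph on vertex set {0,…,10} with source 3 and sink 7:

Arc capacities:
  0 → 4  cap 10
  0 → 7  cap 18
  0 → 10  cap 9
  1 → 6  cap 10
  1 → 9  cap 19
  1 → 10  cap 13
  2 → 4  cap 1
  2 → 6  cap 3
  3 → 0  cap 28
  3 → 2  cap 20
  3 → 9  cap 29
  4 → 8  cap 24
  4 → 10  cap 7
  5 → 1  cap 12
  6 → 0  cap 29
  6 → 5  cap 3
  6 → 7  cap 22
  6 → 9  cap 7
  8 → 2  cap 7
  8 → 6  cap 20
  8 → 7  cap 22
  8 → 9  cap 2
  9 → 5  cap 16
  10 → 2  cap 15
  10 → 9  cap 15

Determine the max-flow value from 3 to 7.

Maximum flow value: 42

augment #1: 3→0→7 bottleneck 18, total now 18
augment #2: 3→2→6→7 bottleneck 3, total now 21
augment #3: 3→0→4→8→7 bottleneck 10, total now 31
augment #4: 3→2→4→8→7 bottleneck 1, total now 32
augment #5: 3→9→5→1→6→7 bottleneck 10, total now 42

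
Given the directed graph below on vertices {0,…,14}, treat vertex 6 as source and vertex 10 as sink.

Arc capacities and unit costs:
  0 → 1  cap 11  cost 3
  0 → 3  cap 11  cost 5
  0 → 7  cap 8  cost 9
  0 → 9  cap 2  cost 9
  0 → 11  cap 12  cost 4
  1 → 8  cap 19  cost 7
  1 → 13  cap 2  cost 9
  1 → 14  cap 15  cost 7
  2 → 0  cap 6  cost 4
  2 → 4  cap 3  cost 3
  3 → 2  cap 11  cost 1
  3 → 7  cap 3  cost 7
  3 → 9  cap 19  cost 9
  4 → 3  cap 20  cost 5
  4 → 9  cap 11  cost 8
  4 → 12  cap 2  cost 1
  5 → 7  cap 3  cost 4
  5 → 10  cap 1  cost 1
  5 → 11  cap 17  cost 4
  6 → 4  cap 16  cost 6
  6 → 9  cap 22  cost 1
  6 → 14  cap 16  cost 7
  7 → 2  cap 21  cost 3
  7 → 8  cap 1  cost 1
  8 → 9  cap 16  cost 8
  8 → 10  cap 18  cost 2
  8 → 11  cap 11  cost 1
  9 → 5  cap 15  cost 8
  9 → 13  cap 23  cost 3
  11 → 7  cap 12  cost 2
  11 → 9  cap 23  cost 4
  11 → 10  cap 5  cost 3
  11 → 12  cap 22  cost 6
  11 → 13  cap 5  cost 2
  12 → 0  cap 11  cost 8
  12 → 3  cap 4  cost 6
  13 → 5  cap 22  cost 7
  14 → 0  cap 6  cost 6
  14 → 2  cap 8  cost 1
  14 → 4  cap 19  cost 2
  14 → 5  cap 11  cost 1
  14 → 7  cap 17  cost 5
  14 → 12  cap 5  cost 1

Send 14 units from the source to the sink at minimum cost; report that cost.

shortest-cost path #1: 6→14→5→10 push 1 @ unit cost 9 (adds 9)
shortest-cost path #2: 6→14→7→8→10 push 1 @ unit cost 15 (adds 15)
shortest-cost path #3: 6→14→5→11→10 push 5 @ unit cost 15 (adds 75)
shortest-cost path #4: 6→14→2→0→1→8→10 push 6 @ unit cost 24 (adds 144)
shortest-cost path #5: 6→14→0→1→8→10 push 1 @ unit cost 25 (adds 25)
total cost = 268

Minimum cost for 14 units: 268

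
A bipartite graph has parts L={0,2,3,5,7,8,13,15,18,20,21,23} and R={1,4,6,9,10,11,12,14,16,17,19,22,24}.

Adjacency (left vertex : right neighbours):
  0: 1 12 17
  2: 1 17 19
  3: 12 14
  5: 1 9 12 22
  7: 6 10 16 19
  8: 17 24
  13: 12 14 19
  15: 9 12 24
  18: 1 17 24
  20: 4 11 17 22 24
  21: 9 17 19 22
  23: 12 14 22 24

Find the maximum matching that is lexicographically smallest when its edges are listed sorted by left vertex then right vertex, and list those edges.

Lex-smallest maximum matching: {(0,1), (2,17), (3,12), (5,9), (7,6), (8,24), (13,14), (20,4), (21,19), (23,22)}

|M| = 10 (so the lex-smallest maximum matching has 10 edges)
process left vertices in ascending order; for each, take the smallest-labelled available neighbour that still permits 10 edges overall, or leave it unmatched if none does
lex-smallest matching: {0-1, 2-17, 3-12, 5-9, 7-6, 8-24, 13-14, 20-4, 21-19, 23-22}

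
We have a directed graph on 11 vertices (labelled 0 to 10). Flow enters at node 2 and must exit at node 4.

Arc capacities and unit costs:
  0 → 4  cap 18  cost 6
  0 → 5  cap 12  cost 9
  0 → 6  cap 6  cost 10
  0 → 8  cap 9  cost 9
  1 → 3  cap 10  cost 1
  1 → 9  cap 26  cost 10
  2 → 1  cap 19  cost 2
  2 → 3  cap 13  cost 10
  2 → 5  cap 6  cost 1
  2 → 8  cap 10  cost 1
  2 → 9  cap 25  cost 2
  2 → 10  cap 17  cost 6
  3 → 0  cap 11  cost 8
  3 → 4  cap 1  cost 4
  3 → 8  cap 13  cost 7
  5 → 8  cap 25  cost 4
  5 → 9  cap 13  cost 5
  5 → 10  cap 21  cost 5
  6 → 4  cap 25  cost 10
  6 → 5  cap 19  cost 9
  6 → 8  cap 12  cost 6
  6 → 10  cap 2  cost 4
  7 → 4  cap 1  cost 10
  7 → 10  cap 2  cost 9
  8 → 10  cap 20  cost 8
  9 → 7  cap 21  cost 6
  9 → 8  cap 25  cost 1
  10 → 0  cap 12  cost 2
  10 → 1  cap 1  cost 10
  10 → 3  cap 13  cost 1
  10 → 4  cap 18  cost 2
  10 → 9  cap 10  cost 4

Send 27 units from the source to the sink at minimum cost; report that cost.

Minimum cost for 27 units: 272

shortest-cost path #1: 2→1→3→4 push 1 @ unit cost 7 (adds 7)
shortest-cost path #2: 2→10→4 push 17 @ unit cost 8 (adds 136)
shortest-cost path #3: 2→5→10→4 push 1 @ unit cost 8 (adds 8)
shortest-cost path #4: 2→5→10→0→4 push 5 @ unit cost 14 (adds 70)
shortest-cost path #5: 2→8→10→0→4 push 3 @ unit cost 17 (adds 51)
total cost = 272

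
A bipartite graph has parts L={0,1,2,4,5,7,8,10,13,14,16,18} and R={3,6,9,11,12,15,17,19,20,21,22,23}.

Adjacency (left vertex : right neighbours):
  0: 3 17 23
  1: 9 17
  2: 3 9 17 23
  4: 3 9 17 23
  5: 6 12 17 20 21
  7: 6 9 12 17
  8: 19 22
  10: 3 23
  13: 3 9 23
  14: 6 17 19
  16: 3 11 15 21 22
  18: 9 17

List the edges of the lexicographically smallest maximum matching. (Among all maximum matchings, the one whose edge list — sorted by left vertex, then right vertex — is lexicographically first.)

|M| = 9 (so the lex-smallest maximum matching has 9 edges)
process left vertices in ascending order; for each, take the smallest-labelled available neighbour that still permits 9 edges overall, or leave it unmatched if none does
lex-smallest matching: {0-3, 1-9, 2-17, 4-23, 5-6, 7-12, 8-22, 14-19, 16-11}

Lex-smallest maximum matching: {(0,3), (1,9), (2,17), (4,23), (5,6), (7,12), (8,22), (14,19), (16,11)}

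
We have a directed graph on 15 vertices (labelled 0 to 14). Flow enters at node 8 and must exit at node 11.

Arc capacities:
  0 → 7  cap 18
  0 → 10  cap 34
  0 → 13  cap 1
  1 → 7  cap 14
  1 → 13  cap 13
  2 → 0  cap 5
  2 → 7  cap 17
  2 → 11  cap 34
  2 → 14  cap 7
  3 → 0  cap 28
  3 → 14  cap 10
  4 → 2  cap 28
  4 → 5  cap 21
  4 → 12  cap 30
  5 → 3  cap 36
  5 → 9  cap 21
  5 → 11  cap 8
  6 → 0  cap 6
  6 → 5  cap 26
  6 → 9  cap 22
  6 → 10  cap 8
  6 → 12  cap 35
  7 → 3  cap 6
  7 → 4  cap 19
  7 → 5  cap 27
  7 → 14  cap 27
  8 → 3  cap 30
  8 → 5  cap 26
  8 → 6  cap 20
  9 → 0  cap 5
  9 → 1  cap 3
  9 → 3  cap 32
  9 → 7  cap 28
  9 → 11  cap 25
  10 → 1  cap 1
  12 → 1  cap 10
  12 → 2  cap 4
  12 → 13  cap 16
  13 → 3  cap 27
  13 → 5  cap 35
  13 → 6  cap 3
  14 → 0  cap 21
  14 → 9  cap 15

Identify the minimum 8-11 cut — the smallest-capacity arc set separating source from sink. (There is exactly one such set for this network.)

augment #1: 8→5→11 push 8
augment #2: 8→5→9→11 push 18
augment #3: 8→6→9→11 push 7
augment #4: 8→6→12→2→11 push 4
augment #5: 8→3→0→7→4→2→11 push 18
augment #6: 8→6→9→7→4→2→11 push 1
max flow = 56; residual-reachable set from 8 gives S-side
cut edges (S→T): {(5,11), (7,4), (9,11), (12,2)} total cap 56

Min-cut arcs: {(5,11), (7,4), (9,11), (12,2)} (total capacity 56)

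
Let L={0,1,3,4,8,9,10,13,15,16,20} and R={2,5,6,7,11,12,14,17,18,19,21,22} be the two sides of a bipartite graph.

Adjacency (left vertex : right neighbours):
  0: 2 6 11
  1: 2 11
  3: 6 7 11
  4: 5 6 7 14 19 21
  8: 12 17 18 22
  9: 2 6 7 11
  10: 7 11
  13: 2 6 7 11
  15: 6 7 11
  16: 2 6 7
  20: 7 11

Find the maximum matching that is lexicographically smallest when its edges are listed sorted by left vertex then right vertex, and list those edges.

Lex-smallest maximum matching: {(0,2), (1,11), (3,6), (4,5), (8,12), (9,7)}

|M| = 6 (so the lex-smallest maximum matching has 6 edges)
process left vertices in ascending order; for each, take the smallest-labelled available neighbour that still permits 6 edges overall, or leave it unmatched if none does
lex-smallest matching: {0-2, 1-11, 3-6, 4-5, 8-12, 9-7}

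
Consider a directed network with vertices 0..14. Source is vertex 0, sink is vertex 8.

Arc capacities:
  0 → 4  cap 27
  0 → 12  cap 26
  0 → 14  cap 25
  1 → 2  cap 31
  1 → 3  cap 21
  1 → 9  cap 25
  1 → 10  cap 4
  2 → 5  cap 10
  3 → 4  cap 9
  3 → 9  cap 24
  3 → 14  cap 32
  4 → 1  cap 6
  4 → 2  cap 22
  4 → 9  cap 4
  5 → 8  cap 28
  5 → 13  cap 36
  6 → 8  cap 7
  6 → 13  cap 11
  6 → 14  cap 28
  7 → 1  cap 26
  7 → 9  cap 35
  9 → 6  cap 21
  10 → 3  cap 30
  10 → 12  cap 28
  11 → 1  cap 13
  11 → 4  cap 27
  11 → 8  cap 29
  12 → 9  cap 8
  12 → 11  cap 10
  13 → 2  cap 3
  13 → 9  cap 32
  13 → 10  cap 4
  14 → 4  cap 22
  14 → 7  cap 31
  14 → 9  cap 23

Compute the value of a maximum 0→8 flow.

Maximum flow value: 27

augment #1: 0→12→11→8 bottleneck 10, total now 10
augment #2: 0→4→2→5→8 bottleneck 10, total now 20
augment #3: 0→4→9→6→8 bottleneck 4, total now 24
augment #4: 0→12→9→6→8 bottleneck 3, total now 27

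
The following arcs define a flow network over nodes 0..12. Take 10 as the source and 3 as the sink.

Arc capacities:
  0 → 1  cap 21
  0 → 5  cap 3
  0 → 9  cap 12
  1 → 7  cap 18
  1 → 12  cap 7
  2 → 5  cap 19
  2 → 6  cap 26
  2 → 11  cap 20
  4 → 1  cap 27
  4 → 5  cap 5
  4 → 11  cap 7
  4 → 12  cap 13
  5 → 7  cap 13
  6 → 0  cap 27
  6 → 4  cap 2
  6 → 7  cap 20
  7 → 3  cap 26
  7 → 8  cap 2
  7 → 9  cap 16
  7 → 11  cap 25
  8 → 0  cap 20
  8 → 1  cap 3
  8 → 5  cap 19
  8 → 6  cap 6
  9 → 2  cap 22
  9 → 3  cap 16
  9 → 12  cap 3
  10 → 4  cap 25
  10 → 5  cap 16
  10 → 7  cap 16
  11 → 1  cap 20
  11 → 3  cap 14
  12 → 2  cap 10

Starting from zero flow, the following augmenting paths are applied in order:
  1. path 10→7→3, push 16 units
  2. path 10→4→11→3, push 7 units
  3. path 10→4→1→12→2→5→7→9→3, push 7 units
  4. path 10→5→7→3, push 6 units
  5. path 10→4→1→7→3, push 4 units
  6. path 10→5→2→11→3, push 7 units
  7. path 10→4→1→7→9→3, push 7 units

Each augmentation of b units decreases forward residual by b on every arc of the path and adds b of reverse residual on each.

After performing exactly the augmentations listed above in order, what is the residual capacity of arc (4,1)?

Residual capacity of (4,1): 9

after path 1 (10→7→3, push 16): res(4,1)=27
after path 2 (10→4→11→3, push 7): res(4,1)=27
after path 3 (10→4→1→12→2→5→7→9→3, push 7): res(4,1)=20
after path 4 (10→5→7→3, push 6): res(4,1)=20
after path 5 (10→4→1→7→3, push 4): res(4,1)=16
after path 6 (10→5→2→11→3, push 7): res(4,1)=16
after path 7 (10→4→1→7→9→3, push 7): res(4,1)=9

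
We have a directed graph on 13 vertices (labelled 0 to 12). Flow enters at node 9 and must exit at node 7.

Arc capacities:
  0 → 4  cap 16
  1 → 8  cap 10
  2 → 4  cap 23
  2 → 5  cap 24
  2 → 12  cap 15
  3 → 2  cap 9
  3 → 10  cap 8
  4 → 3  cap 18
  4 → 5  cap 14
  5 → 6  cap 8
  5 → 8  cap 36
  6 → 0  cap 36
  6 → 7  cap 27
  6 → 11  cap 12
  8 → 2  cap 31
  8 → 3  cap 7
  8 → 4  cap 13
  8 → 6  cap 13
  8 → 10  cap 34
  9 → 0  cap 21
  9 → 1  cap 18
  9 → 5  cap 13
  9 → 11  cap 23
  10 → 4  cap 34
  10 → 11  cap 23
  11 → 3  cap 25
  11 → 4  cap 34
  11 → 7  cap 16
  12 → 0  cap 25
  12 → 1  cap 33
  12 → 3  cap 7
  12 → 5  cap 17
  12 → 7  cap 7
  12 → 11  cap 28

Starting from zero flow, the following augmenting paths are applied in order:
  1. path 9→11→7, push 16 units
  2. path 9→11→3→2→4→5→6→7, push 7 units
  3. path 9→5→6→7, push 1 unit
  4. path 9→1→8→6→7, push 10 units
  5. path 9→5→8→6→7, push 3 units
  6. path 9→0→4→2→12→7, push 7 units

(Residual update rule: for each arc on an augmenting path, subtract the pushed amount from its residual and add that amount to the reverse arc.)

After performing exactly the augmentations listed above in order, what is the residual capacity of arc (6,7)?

after path 1 (9→11→7, push 16): res(6,7)=27
after path 2 (9→11→3→2→4→5→6→7, push 7): res(6,7)=20
after path 3 (9→5→6→7, push 1): res(6,7)=19
after path 4 (9→1→8→6→7, push 10): res(6,7)=9
after path 5 (9→5→8→6→7, push 3): res(6,7)=6
after path 6 (9→0→4→2→12→7, push 7): res(6,7)=6

Residual capacity of (6,7): 6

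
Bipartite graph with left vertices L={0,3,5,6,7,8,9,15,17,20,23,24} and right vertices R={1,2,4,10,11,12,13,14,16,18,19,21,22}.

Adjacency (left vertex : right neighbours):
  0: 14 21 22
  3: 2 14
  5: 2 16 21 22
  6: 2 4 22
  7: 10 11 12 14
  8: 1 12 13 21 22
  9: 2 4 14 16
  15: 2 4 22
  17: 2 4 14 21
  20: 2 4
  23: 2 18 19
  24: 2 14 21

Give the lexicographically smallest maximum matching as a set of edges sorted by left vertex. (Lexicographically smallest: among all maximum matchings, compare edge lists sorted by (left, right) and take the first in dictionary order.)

Lex-smallest maximum matching: {(0,14), (3,2), (5,16), (6,4), (7,10), (8,1), (15,22), (17,21), (23,18)}

|M| = 9 (so the lex-smallest maximum matching has 9 edges)
process left vertices in ascending order; for each, take the smallest-labelled available neighbour that still permits 9 edges overall, or leave it unmatched if none does
lex-smallest matching: {0-14, 3-2, 5-16, 6-4, 7-10, 8-1, 15-22, 17-21, 23-18}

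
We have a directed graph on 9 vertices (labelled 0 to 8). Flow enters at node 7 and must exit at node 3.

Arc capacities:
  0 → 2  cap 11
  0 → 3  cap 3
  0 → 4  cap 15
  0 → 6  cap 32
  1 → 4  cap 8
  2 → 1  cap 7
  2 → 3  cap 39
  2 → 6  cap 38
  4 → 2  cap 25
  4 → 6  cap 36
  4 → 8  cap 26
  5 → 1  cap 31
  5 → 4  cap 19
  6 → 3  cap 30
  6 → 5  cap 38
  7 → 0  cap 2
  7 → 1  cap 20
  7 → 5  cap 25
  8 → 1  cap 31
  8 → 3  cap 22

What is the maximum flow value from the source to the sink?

augment #1: 7→0→3 bottleneck 2, total now 2
augment #2: 7→1→4→2→3 bottleneck 8, total now 10
augment #3: 7→5→4→2→3 bottleneck 17, total now 27
augment #4: 7→5→4→6→3 bottleneck 2, total now 29

Maximum flow value: 29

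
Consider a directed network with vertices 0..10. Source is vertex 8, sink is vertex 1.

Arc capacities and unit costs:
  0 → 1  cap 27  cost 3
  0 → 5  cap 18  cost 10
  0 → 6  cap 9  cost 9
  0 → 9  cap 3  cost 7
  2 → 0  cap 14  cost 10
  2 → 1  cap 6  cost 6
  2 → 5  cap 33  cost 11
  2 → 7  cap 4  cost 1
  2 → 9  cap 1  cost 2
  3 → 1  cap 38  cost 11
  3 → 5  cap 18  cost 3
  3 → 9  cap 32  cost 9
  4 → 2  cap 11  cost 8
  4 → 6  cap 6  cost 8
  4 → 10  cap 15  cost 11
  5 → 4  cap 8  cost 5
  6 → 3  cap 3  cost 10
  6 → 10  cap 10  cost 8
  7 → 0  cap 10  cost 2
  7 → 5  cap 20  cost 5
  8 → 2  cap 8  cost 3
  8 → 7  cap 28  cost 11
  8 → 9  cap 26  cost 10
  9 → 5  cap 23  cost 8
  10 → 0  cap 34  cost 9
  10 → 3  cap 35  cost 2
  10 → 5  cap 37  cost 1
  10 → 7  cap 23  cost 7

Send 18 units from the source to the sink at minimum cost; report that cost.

shortest-cost path #1: 8→2→1 push 6 @ unit cost 9 (adds 54)
shortest-cost path #2: 8→2→7→0→1 push 2 @ unit cost 9 (adds 18)
shortest-cost path #3: 8→7→0→1 push 8 @ unit cost 16 (adds 128)
shortest-cost path #4: 8→7→2→0→1 push 2 @ unit cost 23 (adds 46)
total cost = 246

Minimum cost for 18 units: 246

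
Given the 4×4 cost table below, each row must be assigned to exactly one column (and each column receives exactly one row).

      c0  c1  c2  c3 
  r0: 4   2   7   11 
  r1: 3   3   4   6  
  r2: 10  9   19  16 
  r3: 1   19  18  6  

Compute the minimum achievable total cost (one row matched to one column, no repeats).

optimal assignment: row0→col1 (cost 2), row1→col2 (cost 4), row2→col0 (cost 10), row3→col3 (cost 6)
total = 2 + 4 + 10 + 6 = 22

Minimum assignment cost: 22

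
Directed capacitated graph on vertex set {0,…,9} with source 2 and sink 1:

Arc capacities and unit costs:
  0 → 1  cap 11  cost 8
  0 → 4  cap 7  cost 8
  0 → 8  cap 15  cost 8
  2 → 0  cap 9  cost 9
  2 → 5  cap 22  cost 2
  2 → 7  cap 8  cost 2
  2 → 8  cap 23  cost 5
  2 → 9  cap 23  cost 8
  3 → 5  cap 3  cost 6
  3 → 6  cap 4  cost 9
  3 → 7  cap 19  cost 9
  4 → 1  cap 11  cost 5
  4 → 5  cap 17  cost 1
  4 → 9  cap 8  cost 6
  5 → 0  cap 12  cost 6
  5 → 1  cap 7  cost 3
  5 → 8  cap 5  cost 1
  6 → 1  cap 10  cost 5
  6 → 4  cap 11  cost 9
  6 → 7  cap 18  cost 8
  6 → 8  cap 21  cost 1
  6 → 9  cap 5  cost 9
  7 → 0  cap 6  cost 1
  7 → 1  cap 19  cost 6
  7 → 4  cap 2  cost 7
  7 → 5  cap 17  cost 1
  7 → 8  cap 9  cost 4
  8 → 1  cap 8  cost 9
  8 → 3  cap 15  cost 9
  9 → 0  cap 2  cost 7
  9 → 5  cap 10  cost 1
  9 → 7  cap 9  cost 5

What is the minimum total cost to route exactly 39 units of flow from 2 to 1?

shortest-cost path #1: 2→5→1 push 7 @ unit cost 5 (adds 35)
shortest-cost path #2: 2→7→1 push 8 @ unit cost 8 (adds 64)
shortest-cost path #3: 2→5→8→1 push 5 @ unit cost 12 (adds 60)
shortest-cost path #4: 2→8→1 push 3 @ unit cost 14 (adds 42)
shortest-cost path #5: 2→5→0→1 push 10 @ unit cost 16 (adds 160)
shortest-cost path #6: 2→0→1 push 1 @ unit cost 17 (adds 17)
shortest-cost path #7: 2→9→7→1 push 5 @ unit cost 19 (adds 95)
total cost = 473

Minimum cost for 39 units: 473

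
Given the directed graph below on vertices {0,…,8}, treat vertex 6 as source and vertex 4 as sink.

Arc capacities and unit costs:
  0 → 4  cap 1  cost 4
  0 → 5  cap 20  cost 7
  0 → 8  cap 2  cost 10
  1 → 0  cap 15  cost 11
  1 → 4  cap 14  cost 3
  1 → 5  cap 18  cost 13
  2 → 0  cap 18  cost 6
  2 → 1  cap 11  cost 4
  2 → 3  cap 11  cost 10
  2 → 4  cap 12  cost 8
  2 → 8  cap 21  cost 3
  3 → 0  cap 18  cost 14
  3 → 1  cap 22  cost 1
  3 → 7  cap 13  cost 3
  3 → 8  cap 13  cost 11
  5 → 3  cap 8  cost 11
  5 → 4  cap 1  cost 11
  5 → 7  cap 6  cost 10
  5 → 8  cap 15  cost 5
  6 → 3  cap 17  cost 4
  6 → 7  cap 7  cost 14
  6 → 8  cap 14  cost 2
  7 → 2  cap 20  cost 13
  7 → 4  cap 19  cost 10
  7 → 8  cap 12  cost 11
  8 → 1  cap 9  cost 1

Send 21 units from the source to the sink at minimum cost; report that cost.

Minimum cost for 21 units: 213

shortest-cost path #1: 6→8→1→4 push 9 @ unit cost 6 (adds 54)
shortest-cost path #2: 6→3→1→4 push 5 @ unit cost 8 (adds 40)
shortest-cost path #3: 6→3→7→4 push 7 @ unit cost 17 (adds 119)
total cost = 213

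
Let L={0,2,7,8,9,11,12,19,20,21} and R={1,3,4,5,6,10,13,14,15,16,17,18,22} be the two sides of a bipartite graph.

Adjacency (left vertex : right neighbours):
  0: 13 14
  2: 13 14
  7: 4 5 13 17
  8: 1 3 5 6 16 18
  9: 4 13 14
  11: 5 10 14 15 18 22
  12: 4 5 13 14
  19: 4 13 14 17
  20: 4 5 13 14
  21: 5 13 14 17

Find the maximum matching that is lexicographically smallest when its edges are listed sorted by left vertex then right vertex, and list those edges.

|M| = 7 (so the lex-smallest maximum matching has 7 edges)
process left vertices in ascending order; for each, take the smallest-labelled available neighbour that still permits 7 edges overall, or leave it unmatched if none does
lex-smallest matching: {0-13, 2-14, 7-4, 8-1, 11-10, 12-5, 19-17}

Lex-smallest maximum matching: {(0,13), (2,14), (7,4), (8,1), (11,10), (12,5), (19,17)}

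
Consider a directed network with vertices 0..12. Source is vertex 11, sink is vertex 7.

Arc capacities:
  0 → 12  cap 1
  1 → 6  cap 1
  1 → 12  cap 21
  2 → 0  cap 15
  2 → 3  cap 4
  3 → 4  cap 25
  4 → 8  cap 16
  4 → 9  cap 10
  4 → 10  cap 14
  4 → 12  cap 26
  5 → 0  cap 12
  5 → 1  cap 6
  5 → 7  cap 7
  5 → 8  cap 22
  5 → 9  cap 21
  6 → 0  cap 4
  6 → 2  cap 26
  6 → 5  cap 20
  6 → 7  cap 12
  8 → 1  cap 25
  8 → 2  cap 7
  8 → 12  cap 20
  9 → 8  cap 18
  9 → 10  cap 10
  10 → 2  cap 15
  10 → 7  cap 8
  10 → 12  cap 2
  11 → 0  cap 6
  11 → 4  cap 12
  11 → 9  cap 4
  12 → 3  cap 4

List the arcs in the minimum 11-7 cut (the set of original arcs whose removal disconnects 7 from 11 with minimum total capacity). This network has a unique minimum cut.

augment #1: 11→4→10→7 push 8
augment #2: 11→4→8→1→6→7 push 1
max flow = 9; residual-reachable set from 11 gives S-side
cut edges (S→T): {(1,6), (10,7)} total cap 9

Min-cut arcs: {(1,6), (10,7)} (total capacity 9)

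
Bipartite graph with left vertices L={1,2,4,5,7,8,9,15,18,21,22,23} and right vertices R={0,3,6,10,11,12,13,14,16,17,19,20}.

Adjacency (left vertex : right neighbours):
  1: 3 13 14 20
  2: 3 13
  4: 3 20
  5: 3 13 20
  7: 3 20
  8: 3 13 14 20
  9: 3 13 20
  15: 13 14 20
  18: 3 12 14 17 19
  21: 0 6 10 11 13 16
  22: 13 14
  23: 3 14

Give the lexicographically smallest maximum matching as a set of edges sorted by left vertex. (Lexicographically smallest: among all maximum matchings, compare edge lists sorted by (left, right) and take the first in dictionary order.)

|M| = 6 (so the lex-smallest maximum matching has 6 edges)
process left vertices in ascending order; for each, take the smallest-labelled available neighbour that still permits 6 edges overall, or leave it unmatched if none does
lex-smallest matching: {1-3, 2-13, 4-20, 8-14, 18-12, 21-0}

Lex-smallest maximum matching: {(1,3), (2,13), (4,20), (8,14), (18,12), (21,0)}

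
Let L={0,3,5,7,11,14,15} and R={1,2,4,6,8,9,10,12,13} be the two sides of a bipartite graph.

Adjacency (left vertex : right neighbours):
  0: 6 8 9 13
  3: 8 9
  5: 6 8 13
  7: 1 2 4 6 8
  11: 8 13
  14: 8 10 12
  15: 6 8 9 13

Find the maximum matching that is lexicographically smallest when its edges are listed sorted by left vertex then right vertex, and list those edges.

Lex-smallest maximum matching: {(0,6), (3,8), (5,13), (7,1), (14,10), (15,9)}

|M| = 6 (so the lex-smallest maximum matching has 6 edges)
process left vertices in ascending order; for each, take the smallest-labelled available neighbour that still permits 6 edges overall, or leave it unmatched if none does
lex-smallest matching: {0-6, 3-8, 5-13, 7-1, 14-10, 15-9}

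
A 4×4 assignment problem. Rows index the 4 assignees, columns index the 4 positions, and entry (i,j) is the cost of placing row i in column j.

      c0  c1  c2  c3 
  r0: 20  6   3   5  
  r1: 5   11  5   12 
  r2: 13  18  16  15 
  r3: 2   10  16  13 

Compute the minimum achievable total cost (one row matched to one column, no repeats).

Minimum assignment cost: 28

optimal assignment: row0→col1 (cost 6), row1→col2 (cost 5), row2→col3 (cost 15), row3→col0 (cost 2)
total = 6 + 5 + 15 + 2 = 28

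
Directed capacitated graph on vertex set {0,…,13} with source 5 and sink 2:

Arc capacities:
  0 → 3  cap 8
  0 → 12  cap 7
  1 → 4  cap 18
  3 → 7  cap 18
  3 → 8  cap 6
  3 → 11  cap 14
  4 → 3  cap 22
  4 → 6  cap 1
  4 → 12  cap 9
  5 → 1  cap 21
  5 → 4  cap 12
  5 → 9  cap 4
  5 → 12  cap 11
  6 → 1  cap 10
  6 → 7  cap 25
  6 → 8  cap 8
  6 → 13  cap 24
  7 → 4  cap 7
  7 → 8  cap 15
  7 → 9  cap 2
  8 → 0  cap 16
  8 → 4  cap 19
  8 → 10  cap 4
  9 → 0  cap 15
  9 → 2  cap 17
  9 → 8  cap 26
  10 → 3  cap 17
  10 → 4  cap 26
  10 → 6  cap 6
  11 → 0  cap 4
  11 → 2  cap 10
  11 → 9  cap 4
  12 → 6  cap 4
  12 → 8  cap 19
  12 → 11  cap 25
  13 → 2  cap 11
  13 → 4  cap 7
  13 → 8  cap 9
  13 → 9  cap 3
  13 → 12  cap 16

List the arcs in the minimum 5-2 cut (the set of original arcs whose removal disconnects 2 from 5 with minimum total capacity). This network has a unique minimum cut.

augment #1: 5→9→2 push 4
augment #2: 5→12→11→2 push 10
augment #3: 5→4→6→13→2 push 1
augment #4: 5→12→6→13→2 push 1
augment #5: 5→4→3→7→9→2 push 2
augment #6: 5→4→3→11→9→2 push 4
augment #7: 5→4→12→6→13→2 push 3
augment #8: 5→4→3→8→10→6→13→2 push 2
augment #9: 5→1→4→3→8→10→6→13→2 push 2
max flow = 29; residual-reachable set from 5 gives S-side
cut edges (S→T): {(4,6), (5,9), (7,9), (8,10), (11,2), (11,9), (12,6)} total cap 29

Min-cut arcs: {(4,6), (5,9), (7,9), (8,10), (11,2), (11,9), (12,6)} (total capacity 29)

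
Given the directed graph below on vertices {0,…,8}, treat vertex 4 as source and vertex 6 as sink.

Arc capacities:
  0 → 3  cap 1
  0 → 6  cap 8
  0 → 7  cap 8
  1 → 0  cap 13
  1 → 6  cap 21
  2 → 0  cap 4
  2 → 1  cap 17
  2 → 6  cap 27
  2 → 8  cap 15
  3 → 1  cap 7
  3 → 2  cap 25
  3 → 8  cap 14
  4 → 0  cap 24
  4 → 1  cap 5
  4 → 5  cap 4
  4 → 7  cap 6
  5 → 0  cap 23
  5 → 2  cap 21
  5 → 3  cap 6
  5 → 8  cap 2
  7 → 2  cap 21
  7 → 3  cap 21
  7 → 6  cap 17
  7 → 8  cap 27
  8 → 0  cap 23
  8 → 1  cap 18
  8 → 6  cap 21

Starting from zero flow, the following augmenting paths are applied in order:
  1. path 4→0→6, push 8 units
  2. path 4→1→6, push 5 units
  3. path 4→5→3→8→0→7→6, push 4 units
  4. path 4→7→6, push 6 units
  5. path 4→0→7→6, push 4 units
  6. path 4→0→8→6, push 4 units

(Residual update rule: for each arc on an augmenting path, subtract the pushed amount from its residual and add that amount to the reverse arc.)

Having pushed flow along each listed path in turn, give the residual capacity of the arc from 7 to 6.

after path 1 (4→0→6, push 8): res(7,6)=17
after path 2 (4→1→6, push 5): res(7,6)=17
after path 3 (4→5→3→8→0→7→6, push 4): res(7,6)=13
after path 4 (4→7→6, push 6): res(7,6)=7
after path 5 (4→0→7→6, push 4): res(7,6)=3
after path 6 (4→0→8→6, push 4): res(7,6)=3

Residual capacity of (7,6): 3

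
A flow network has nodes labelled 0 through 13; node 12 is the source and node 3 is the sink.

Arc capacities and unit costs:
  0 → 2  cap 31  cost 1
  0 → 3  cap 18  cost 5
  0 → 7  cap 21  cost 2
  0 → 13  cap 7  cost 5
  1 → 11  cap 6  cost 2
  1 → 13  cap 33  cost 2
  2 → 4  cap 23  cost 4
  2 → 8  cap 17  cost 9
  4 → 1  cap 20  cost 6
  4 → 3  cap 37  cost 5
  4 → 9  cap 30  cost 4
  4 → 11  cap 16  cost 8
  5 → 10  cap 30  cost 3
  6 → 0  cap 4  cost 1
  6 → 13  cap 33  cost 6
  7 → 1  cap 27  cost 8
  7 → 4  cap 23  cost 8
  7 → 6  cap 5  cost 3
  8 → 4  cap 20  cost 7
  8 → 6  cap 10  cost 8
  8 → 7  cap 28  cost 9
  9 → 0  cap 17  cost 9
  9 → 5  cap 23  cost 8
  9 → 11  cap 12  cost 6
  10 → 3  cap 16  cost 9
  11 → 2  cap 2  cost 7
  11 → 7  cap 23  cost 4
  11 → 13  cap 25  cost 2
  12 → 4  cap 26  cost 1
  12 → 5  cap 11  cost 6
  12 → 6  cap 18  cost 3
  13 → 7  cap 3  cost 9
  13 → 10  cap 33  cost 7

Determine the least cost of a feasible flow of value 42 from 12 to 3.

Minimum cost for 42 units: 415

shortest-cost path #1: 12→4→3 push 26 @ unit cost 6 (adds 156)
shortest-cost path #2: 12→6→0→3 push 4 @ unit cost 9 (adds 36)
shortest-cost path #3: 12→5→10→3 push 11 @ unit cost 18 (adds 198)
shortest-cost path #4: 12→6→13→10→3 push 1 @ unit cost 25 (adds 25)
total cost = 415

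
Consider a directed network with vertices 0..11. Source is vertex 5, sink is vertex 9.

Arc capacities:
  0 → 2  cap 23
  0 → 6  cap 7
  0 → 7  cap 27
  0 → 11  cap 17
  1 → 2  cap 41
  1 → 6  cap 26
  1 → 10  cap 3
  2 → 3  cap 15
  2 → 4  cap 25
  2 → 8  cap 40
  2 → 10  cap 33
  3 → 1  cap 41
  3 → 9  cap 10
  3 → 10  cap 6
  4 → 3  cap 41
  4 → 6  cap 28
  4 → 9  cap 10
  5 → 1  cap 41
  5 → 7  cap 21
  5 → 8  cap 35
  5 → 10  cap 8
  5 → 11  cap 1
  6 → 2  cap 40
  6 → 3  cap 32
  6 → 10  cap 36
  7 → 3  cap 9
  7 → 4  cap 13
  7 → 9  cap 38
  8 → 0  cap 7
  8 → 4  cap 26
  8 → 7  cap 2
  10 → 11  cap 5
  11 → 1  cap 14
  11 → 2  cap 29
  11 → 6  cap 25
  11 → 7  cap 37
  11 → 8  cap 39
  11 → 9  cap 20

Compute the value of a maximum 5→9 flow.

augment #1: 5→7→9 bottleneck 21, total now 21
augment #2: 5→11→9 bottleneck 1, total now 22
augment #3: 5→8→4→9 bottleneck 10, total now 32
augment #4: 5→8→7→9 bottleneck 2, total now 34
augment #5: 5→10→11→9 bottleneck 5, total now 39
augment #6: 5→1→2→3→9 bottleneck 10, total now 49
augment #7: 5→8→0→7→9 bottleneck 7, total now 56

Maximum flow value: 56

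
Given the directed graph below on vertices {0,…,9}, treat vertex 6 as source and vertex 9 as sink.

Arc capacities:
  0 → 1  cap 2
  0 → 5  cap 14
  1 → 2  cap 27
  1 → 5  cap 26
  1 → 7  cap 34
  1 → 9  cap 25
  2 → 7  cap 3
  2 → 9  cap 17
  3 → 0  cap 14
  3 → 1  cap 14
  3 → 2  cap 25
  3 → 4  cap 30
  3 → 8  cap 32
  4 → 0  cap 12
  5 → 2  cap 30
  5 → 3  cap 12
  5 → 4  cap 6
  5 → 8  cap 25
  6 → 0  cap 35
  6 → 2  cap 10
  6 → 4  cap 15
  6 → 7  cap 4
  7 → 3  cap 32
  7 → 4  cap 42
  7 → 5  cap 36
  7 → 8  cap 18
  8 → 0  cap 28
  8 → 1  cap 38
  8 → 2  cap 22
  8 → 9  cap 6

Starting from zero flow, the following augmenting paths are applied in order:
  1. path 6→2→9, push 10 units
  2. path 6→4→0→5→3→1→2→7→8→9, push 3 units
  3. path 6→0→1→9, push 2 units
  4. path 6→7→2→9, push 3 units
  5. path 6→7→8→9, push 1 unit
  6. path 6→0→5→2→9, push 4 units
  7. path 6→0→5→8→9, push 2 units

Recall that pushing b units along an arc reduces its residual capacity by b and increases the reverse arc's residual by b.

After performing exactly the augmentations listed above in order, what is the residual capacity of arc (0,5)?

Residual capacity of (0,5): 5

after path 1 (6→2→9, push 10): res(0,5)=14
after path 2 (6→4→0→5→3→1→2→7→8→9, push 3): res(0,5)=11
after path 3 (6→0→1→9, push 2): res(0,5)=11
after path 4 (6→7→2→9, push 3): res(0,5)=11
after path 5 (6→7→8→9, push 1): res(0,5)=11
after path 6 (6→0→5→2→9, push 4): res(0,5)=7
after path 7 (6→0→5→8→9, push 2): res(0,5)=5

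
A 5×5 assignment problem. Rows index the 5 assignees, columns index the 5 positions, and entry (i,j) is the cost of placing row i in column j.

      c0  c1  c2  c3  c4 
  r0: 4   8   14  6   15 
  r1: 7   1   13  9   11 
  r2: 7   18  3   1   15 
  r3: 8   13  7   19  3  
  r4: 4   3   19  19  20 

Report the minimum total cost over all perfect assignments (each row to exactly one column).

optimal assignment: row0→col3 (cost 6), row1→col1 (cost 1), row2→col2 (cost 3), row3→col4 (cost 3), row4→col0 (cost 4)
total = 6 + 1 + 3 + 3 + 4 = 17

Minimum assignment cost: 17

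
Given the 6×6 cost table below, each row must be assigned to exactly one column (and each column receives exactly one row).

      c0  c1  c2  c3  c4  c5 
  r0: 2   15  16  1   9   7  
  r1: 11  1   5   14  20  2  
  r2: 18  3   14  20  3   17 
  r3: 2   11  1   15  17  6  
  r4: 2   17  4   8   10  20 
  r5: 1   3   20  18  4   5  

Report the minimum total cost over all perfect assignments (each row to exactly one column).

Minimum assignment cost: 12

optimal assignment: row0→col3 (cost 1), row1→col5 (cost 2), row2→col4 (cost 3), row3→col2 (cost 1), row4→col0 (cost 2), row5→col1 (cost 3)
total = 1 + 2 + 3 + 1 + 2 + 3 = 12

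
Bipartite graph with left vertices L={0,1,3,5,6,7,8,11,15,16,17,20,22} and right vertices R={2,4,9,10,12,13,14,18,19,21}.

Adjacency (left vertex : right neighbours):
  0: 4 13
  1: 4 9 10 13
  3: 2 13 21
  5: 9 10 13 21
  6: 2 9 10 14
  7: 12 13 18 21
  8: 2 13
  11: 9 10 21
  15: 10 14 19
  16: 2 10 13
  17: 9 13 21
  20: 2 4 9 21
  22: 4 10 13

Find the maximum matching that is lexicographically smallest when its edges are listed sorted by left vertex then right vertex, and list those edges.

|M| = 9 (so the lex-smallest maximum matching has 9 edges)
process left vertices in ascending order; for each, take the smallest-labelled available neighbour that still permits 9 edges overall, or leave it unmatched if none does
lex-smallest matching: {0-4, 1-9, 3-2, 5-10, 6-14, 7-12, 8-13, 11-21, 15-19}

Lex-smallest maximum matching: {(0,4), (1,9), (3,2), (5,10), (6,14), (7,12), (8,13), (11,21), (15,19)}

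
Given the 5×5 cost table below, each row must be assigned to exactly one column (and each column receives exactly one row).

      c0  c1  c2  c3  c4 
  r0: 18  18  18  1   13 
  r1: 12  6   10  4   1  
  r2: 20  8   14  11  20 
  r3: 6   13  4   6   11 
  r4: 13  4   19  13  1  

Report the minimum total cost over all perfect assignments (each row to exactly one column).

Minimum assignment cost: 26

one of 3 optimal assignments: row0→col3 (cost 1), row1→col0 (cost 12), row2→col1 (cost 8), row3→col2 (cost 4), row4→col4 (cost 1)
total = 1 + 12 + 8 + 4 + 1 = 26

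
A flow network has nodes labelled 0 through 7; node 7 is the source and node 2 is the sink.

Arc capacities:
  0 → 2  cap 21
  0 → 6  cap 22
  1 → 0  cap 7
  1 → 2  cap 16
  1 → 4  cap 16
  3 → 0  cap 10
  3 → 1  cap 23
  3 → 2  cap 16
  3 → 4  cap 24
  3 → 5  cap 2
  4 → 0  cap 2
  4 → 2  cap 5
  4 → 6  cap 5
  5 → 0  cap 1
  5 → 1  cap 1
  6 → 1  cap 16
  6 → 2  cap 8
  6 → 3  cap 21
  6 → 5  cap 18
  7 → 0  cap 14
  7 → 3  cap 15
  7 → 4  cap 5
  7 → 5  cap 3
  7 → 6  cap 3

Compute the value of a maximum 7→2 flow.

augment #1: 7→0→2 bottleneck 14, total now 14
augment #2: 7→3→2 bottleneck 15, total now 29
augment #3: 7→4→2 bottleneck 5, total now 34
augment #4: 7→6→2 bottleneck 3, total now 37
augment #5: 7→5→0→2 bottleneck 1, total now 38
augment #6: 7→5→1→2 bottleneck 1, total now 39

Maximum flow value: 39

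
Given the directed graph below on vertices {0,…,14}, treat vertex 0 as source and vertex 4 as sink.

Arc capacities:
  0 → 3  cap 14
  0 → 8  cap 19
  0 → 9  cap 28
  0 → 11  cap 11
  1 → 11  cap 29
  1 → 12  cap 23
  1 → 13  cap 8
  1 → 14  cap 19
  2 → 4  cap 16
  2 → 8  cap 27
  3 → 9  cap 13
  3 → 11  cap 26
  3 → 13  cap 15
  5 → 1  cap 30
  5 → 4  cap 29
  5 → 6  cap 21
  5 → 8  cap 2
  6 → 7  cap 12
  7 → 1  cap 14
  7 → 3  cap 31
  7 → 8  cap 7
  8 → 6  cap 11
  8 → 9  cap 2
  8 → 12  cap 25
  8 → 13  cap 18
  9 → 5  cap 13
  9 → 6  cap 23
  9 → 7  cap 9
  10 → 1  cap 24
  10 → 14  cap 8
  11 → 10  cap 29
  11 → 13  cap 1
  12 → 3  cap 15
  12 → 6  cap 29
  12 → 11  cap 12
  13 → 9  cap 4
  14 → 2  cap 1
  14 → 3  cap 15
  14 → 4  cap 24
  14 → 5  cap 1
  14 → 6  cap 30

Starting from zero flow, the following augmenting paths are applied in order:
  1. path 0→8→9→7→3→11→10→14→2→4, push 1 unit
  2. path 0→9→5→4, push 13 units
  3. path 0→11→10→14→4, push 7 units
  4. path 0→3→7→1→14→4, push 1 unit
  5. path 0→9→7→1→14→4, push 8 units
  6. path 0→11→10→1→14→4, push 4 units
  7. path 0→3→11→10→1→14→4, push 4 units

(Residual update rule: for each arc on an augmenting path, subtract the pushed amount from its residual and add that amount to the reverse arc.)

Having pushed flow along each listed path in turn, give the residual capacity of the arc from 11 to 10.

Residual capacity of (11,10): 13

after path 1 (0→8→9→7→3→11→10→14→2→4, push 1): res(11,10)=28
after path 2 (0→9→5→4, push 13): res(11,10)=28
after path 3 (0→11→10→14→4, push 7): res(11,10)=21
after path 4 (0→3→7→1→14→4, push 1): res(11,10)=21
after path 5 (0→9→7→1→14→4, push 8): res(11,10)=21
after path 6 (0→11→10→1→14→4, push 4): res(11,10)=17
after path 7 (0→3→11→10→1→14→4, push 4): res(11,10)=13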